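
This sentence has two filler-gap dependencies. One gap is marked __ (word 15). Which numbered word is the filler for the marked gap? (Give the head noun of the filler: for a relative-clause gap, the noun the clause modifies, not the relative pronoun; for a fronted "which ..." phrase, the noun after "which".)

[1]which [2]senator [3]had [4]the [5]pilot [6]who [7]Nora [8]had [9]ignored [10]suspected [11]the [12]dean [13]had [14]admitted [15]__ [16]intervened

The marked gap is the subject of "intervened".
Its filler is the fronted wh-phrase "which senator", at word 2.
(The other dependency links word 5 to a gap after word 9.)

2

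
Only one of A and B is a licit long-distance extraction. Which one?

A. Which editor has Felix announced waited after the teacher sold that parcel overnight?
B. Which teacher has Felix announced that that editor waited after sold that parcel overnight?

A

In B, the wh-phrase is extracted from inside an adjunct island (introduced by "after"), which blocks movement.
In A, the extraction path crosses only that-complement boundaries, which are transparent.
So A is grammatical.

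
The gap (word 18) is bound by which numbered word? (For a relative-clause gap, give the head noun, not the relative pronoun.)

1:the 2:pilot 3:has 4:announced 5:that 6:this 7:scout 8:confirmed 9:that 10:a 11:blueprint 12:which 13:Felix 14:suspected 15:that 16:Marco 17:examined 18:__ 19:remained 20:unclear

11

The gap at 18 is the object of "examined", inside a relative clause.
The relative pronoun is "which" (word 12); it is bound by the head noun immediately before it.
Its filler is the head noun "blueprint", at word 11.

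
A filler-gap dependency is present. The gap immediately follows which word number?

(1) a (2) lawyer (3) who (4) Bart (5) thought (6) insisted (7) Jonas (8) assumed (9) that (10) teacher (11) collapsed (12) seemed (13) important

5

The displaced element is "a lawyer" (word 2).
It is linked across 1 clause boundary (Ø).
It functions as the subject of "insisted", so the gap sits immediately after word 5 ("thought").
Base order: Bart thought that a lawyer insisted Jonas assumed that teacher collapsed.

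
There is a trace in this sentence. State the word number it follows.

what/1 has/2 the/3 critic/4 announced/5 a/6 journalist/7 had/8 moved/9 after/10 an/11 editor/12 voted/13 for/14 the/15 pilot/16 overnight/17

The displaced element is "what" (word 1).
It is linked across 1 clause boundary (Ø).
It functions as the direct object of "moved", so the gap sits immediately after word 9 ("moved").
Base order: The critic has announced a journalist had moved what after an editor voted for the pilot overnight.

9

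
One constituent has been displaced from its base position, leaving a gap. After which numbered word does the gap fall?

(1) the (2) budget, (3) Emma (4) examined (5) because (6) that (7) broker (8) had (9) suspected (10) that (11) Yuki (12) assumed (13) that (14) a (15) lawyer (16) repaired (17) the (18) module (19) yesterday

4

The displaced element is "the budget" (word 2).
It functions as the direct object of "examined", so the gap sits immediately after word 4 ("examined").
Base order: Emma examined the budget because that broker had suspected that Yuki assumed that a lawyer repaired the module yesterday.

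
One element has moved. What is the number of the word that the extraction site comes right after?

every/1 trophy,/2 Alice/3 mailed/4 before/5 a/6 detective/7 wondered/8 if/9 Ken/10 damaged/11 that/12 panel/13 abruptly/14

The displaced element is "every trophy" (word 2).
It functions as the direct object of "mailed", so the gap sits immediately after word 4 ("mailed").
Base order: Alice mailed every trophy before a detective wondered if Ken damaged that panel abruptly.

4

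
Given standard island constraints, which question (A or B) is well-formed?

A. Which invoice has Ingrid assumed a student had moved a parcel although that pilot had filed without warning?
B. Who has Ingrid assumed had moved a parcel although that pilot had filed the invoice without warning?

B

In A, the wh-phrase is extracted from inside an adjunct island (introduced by "although"), which blocks movement.
In B, the extraction path crosses only that-complement boundaries, which are transparent.
So B is grammatical.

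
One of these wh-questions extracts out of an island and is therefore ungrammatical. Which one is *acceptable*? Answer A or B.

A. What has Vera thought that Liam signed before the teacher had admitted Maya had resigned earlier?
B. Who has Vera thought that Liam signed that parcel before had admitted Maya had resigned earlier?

A

In B, the wh-phrase is extracted from inside an adjunct island (introduced by "before"), which blocks movement.
In A, the extraction path crosses only that-complement boundaries, which are transparent.
So A is grammatical.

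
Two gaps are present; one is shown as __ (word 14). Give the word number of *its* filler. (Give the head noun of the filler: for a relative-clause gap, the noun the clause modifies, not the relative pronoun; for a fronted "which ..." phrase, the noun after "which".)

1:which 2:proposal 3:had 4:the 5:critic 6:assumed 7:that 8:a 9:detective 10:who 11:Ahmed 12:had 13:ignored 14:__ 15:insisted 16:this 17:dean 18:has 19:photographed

9

The marked gap is inside the relative clause, the direct object of "ignored".
Its filler is the head noun "detective" (via "who"), at word 9.
(The other dependency links word 2 to a gap after word 19.)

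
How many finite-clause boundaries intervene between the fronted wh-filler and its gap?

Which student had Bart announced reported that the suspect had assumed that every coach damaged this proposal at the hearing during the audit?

"which student" is extracted from the subject of "reported".
Boundaries crossed, outermost first: [Ø] — 1 in total.

1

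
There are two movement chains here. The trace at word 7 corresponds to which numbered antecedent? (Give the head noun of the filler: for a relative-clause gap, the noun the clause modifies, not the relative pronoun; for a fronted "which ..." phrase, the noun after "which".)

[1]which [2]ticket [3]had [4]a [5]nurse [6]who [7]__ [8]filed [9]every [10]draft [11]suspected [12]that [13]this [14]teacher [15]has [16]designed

The marked gap is inside the relative clause, the subject of "filed".
Its filler is the head noun "nurse" (via "who"), at word 5.
(The other dependency links word 2 to a gap after word 16.)

5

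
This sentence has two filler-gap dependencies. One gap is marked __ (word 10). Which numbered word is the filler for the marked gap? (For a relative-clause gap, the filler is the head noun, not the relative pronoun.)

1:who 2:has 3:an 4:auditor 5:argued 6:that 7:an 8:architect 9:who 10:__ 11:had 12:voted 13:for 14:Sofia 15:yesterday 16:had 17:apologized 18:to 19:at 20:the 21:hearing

The marked gap is inside the relative clause, the subject of "voted".
Its filler is the head noun "architect" (via "who"), at word 8.
(The other dependency links word 1 to a gap after word 18.)

8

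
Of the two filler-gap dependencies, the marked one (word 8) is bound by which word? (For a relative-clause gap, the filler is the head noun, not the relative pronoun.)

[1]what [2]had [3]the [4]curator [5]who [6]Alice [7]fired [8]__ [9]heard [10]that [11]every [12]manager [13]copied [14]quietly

4

The marked gap is inside the relative clause, the direct object of "fired".
Its filler is the head noun "curator" (via "who"), at word 4.
(The other dependency links word 1 to a gap after word 13.)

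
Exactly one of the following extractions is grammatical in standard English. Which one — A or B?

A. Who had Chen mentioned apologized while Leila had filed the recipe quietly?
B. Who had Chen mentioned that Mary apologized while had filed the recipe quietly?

A

In B, the wh-phrase is extracted from inside an adjunct island (introduced by "while"), which blocks movement.
In A, the extraction path crosses only that-complement boundaries, which are transparent.
So A is grammatical.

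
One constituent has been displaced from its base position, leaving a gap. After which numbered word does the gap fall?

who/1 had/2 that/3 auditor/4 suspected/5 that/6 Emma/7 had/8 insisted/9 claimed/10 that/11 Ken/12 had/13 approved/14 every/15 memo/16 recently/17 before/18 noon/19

The displaced element is "who" (word 1).
It is linked across 2 clause boundaries (that → Ø).
It functions as the subject of "claimed", so the gap sits immediately after word 9 ("insisted").
Base order: That auditor had suspected that Emma had insisted that who claimed that Ken had approved every memo recently before noon.

9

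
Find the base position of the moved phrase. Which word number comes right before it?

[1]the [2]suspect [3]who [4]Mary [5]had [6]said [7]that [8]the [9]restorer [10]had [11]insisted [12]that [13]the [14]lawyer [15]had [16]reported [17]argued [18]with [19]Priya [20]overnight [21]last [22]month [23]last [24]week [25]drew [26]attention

The displaced element is "the suspect" (word 2).
It is linked across 3 clause boundaries (that → that → Ø).
It functions as the subject of "argued", so the gap sits immediately after word 16 ("reported").
Base order: Mary had said that the restorer had insisted that the lawyer had reported the suspect argued with Priya overnight last month last week.

16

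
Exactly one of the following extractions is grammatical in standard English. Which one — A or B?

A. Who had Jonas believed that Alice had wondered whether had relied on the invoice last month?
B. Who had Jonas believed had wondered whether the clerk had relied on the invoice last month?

B

In A, the wh-phrase is extracted from inside a wh-island (introduced by "whether"), which blocks movement.
In B, the extraction path crosses only that-complement boundaries, which are transparent.
So B is grammatical.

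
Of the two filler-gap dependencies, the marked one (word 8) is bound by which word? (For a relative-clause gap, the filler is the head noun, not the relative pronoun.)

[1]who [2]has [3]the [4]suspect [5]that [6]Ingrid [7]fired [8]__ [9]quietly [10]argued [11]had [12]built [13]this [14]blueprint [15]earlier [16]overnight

4

The marked gap is inside the relative clause, the direct object of "fired".
Its filler is the head noun "suspect" (via "that"), at word 4.
(The other dependency links word 1 to a gap after word 10.)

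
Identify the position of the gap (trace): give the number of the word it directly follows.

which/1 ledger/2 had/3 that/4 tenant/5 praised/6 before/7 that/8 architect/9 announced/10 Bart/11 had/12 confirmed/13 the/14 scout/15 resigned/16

The displaced element is "which ledger" (word 2).
It functions as the direct object of "praised", so the gap sits immediately after word 6 ("praised").
Base order: That tenant had praised which ledger before that architect announced Bart had confirmed the scout resigned.

6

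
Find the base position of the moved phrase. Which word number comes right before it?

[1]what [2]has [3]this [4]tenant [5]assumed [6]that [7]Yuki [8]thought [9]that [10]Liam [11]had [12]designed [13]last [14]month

The displaced element is "what" (word 1).
It is linked across 2 clause boundaries (that → that).
It functions as the direct object of "designed", so the gap sits immediately after word 12 ("designed").
Base order: This tenant has assumed that Yuki thought that Liam had designed what last month.

12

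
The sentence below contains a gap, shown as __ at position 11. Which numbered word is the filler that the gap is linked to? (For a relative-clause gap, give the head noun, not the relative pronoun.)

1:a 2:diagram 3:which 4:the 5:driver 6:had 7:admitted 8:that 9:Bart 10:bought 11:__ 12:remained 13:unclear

The gap at 11 is the object of "bought", inside a relative clause.
The relative pronoun is "which" (word 3); it is bound by the head noun immediately before it.
Its filler is the head noun "diagram", at word 2.

2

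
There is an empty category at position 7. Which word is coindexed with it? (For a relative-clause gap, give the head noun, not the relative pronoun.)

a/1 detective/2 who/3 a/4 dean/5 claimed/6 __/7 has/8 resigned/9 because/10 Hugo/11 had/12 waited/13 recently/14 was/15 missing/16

The gap at 7 is the subject of "resigned", inside a relative clause.
The relative pronoun is "who" (word 3); it is bound by the head noun immediately before it.
Its filler is the head noun "detective", at word 2.

2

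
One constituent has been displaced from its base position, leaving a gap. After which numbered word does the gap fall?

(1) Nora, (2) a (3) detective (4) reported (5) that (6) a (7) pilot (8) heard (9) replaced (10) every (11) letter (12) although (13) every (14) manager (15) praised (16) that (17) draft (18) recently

The displaced element is "Nora" (word 1).
It is linked across 2 clause boundaries (that → Ø).
It functions as the subject of "replaced", so the gap sits immediately after word 8 ("heard").
Base order: A detective reported that a pilot heard Nora replaced every letter although every manager praised that draft recently.

8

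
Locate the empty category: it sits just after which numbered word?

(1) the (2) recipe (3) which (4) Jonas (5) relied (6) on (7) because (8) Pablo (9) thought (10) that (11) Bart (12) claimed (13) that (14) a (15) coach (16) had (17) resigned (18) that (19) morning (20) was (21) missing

6

The displaced element is "the recipe" (word 2).
It functions as the object of the preposition "on" of "relied", so the gap sits immediately after word 6 ("on").
Base order: Jonas relied on the recipe because Pablo thought that Bart claimed that a coach had resigned that morning.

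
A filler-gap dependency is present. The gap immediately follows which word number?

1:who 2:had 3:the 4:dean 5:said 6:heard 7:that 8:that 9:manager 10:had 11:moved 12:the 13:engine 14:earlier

The displaced element is "who" (word 1).
It is linked across 1 clause boundary (Ø).
It functions as the subject of "heard", so the gap sits immediately after word 5 ("said").
Base order: The dean had said that who heard that that manager had moved the engine earlier.

5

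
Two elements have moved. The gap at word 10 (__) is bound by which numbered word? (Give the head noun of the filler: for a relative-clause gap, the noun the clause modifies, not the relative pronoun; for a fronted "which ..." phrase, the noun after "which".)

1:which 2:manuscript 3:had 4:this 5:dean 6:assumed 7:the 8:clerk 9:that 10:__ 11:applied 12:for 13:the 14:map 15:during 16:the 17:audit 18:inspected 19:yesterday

The marked gap is inside the relative clause, the subject of "applied".
Its filler is the head noun "clerk" (via "that"), at word 8.
(The other dependency links word 2 to a gap after word 18.)

8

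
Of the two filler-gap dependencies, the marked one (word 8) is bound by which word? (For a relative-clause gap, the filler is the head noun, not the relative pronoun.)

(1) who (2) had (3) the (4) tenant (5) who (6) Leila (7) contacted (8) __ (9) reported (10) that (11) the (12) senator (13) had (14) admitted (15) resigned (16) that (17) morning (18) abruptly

The marked gap is inside the relative clause, the direct object of "contacted".
Its filler is the head noun "tenant" (via "who"), at word 4.
(The other dependency links word 1 to a gap after word 14.)

4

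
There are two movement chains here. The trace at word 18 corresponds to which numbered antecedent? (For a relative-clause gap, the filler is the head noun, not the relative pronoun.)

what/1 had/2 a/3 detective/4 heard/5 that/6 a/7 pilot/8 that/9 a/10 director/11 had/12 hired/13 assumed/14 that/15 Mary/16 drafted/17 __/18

1

The marked gap is the direct object of "drafted".
Its filler is the fronted wh-phrase "what", at word 1.
(The other dependency links word 8 to a gap after word 13.)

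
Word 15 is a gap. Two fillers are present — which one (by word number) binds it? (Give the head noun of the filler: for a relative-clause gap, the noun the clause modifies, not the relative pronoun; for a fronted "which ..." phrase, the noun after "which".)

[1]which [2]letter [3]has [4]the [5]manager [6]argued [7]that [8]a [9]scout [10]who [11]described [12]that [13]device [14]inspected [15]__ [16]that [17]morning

The marked gap is the direct object of "inspected".
Its filler is the fronted wh-phrase "which letter", at word 2.
(The other dependency links word 9 to a gap after word 10.)

2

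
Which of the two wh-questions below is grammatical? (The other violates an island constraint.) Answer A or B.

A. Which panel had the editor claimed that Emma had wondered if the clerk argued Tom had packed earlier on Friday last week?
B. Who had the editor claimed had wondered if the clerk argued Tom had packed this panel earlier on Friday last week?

B

In A, the wh-phrase is extracted from inside a wh-island (introduced by "if"), which blocks movement.
In B, the extraction path crosses only that-complement boundaries, which are transparent.
So B is grammatical.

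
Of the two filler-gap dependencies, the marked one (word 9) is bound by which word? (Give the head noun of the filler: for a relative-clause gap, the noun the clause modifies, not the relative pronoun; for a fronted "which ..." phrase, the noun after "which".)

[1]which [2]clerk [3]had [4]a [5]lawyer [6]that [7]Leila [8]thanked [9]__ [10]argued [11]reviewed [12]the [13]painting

5

The marked gap is inside the relative clause, the direct object of "thanked".
Its filler is the head noun "lawyer" (via "that"), at word 5.
(The other dependency links word 2 to a gap after word 10.)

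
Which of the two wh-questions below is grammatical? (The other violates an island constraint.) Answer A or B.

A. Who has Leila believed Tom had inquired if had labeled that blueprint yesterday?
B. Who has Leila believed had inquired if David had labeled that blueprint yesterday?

B

In A, the wh-phrase is extracted from inside a wh-island (introduced by "if"), which blocks movement.
In B, the extraction path crosses only that-complement boundaries, which are transparent.
So B is grammatical.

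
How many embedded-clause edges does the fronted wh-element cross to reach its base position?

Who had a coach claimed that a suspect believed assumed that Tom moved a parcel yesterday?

2

"who" is extracted from the subject of "assumed".
Boundaries crossed, outermost first: [that], [Ø] — 2 in total.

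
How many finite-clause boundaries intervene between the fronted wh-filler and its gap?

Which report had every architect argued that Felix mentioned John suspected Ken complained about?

"which report" is extracted from the PP object of "complained".
Boundaries crossed, outermost first: [that], [Ø], [Ø] — 3 in total.

3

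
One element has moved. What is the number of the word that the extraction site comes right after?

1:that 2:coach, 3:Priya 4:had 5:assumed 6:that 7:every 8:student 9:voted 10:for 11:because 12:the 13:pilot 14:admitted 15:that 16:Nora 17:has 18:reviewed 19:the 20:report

The displaced element is "that coach" (word 2).
It is linked across 1 clause boundary (that).
It functions as the object of the preposition "for" of "voted", so the gap sits immediately after word 10 ("for").
Base order: Priya had assumed that every student voted for that coach because the pilot admitted that Nora has reviewed the report.

10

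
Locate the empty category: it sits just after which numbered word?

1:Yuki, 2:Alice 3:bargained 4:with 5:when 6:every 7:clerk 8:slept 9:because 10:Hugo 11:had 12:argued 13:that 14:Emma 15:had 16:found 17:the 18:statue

The displaced element is "Yuki" (word 1).
It functions as the object of the preposition "with" of "bargained", so the gap sits immediately after word 4 ("with").
Base order: Alice bargained with Yuki when every clerk slept because Hugo had argued that Emma had found the statue.

4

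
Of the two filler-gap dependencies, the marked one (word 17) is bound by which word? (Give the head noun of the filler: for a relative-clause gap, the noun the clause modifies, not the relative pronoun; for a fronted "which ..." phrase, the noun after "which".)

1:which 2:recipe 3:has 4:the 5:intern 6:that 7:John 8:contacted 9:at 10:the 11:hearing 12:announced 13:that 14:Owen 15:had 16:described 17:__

2

The marked gap is the direct object of "described".
Its filler is the fronted wh-phrase "which recipe", at word 2.
(The other dependency links word 5 to a gap after word 8.)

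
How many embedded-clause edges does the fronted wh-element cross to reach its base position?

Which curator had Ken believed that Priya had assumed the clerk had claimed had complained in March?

"which curator" is extracted from the subject of "complained".
Boundaries crossed, outermost first: [that], [Ø], [Ø] — 3 in total.

3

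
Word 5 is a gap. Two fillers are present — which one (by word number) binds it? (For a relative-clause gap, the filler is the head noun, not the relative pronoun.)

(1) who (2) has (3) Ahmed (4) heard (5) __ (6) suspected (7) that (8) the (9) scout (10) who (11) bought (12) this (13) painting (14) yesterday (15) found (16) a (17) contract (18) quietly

1

The marked gap is the subject of "suspected".
Its filler is the fronted wh-phrase "who", at word 1.
(The other dependency links word 9 to a gap after word 10.)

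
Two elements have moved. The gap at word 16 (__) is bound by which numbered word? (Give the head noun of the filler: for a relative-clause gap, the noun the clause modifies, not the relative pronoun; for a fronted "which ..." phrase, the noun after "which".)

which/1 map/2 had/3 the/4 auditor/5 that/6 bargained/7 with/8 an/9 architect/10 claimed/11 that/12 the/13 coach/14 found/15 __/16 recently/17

The marked gap is the direct object of "found".
Its filler is the fronted wh-phrase "which map", at word 2.
(The other dependency links word 5 to a gap after word 6.)

2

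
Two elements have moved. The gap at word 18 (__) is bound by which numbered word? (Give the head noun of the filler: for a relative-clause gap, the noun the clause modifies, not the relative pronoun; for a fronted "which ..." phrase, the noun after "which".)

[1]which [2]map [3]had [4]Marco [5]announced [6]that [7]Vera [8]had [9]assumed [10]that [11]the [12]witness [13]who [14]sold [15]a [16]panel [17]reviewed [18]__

2

The marked gap is the direct object of "reviewed".
Its filler is the fronted wh-phrase "which map", at word 2.
(The other dependency links word 12 to a gap after word 13.)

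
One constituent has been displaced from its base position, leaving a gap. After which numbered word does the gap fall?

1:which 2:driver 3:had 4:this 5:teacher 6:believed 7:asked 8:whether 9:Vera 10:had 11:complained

The displaced element is "which driver" (word 2).
It is linked across 1 clause boundary (Ø).
It functions as the subject of "asked", so the gap sits immediately after word 6 ("believed").
Base order: This teacher had believed which driver asked whether Vera had complained.

6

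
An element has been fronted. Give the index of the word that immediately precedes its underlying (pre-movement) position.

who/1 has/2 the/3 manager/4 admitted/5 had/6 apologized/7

The displaced element is "who" (word 1).
It is linked across 1 clause boundary (Ø).
It functions as the subject of "apologized", so the gap sits immediately after word 5 ("admitted").
Base order: The manager has admitted who had apologized.

5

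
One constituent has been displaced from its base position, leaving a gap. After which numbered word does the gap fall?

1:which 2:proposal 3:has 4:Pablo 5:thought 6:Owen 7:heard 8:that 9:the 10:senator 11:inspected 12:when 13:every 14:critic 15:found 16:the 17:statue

11

The displaced element is "which proposal" (word 2).
It is linked across 2 clause boundaries (Ø → that).
It functions as the direct object of "inspected", so the gap sits immediately after word 11 ("inspected").
Base order: Pablo has thought Owen heard that the senator inspected which proposal when every critic found the statue.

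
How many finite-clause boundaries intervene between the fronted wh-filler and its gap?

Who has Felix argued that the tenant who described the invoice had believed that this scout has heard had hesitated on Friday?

"who" is extracted from the subject of "hesitated".
Boundaries crossed, outermost first: [that], [that], [Ø] — 3 in total.

3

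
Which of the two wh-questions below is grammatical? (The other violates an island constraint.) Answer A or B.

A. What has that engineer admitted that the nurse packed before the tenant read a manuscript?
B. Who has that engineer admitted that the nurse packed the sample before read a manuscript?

A

In B, the wh-phrase is extracted from inside an adjunct island (introduced by "before"), which blocks movement.
In A, the extraction path crosses only that-complement boundaries, which are transparent.
So A is grammatical.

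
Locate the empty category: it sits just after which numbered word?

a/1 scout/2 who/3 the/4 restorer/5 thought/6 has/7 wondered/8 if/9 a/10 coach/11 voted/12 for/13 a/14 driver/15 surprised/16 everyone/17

The displaced element is "a scout" (word 2).
It is linked across 1 clause boundary (Ø).
It functions as the subject of "wondered", so the gap sits immediately after word 6 ("thought").
Base order: The restorer thought a scout has wondered if a coach voted for a driver.

6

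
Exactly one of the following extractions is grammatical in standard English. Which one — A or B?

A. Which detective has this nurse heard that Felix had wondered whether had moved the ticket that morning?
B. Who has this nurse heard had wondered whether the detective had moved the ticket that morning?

B

In A, the wh-phrase is extracted from inside a wh-island (introduced by "whether"), which blocks movement.
In B, the extraction path crosses only that-complement boundaries, which are transparent.
So B is grammatical.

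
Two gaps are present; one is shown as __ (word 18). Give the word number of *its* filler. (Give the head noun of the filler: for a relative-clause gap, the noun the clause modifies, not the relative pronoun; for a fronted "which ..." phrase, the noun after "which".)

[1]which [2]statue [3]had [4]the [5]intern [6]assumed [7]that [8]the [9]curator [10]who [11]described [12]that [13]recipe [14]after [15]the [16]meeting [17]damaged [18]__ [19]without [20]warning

The marked gap is the direct object of "damaged".
Its filler is the fronted wh-phrase "which statue", at word 2.
(The other dependency links word 9 to a gap after word 10.)

2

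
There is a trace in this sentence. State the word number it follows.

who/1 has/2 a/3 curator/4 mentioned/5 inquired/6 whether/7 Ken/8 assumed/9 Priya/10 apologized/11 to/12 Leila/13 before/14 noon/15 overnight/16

The displaced element is "who" (word 1).
It is linked across 1 clause boundary (Ø).
It functions as the subject of "inquired", so the gap sits immediately after word 5 ("mentioned").
Base order: A curator has mentioned that who inquired whether Ken assumed Priya apologized to Leila before noon overnight.

5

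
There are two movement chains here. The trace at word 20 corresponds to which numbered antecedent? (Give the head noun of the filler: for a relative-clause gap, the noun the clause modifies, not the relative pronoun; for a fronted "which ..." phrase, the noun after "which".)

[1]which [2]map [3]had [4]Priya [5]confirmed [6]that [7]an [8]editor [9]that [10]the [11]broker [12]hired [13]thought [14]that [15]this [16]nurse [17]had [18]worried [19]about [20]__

2

The marked gap is the object of the preposition "about" of "worried".
Its filler is the fronted wh-phrase "which map", at word 2.
(The other dependency links word 8 to a gap after word 12.)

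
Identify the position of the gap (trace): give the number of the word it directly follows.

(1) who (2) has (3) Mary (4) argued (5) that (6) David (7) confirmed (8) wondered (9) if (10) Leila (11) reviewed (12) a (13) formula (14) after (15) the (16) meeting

7

The displaced element is "who" (word 1).
It is linked across 2 clause boundaries (that → Ø).
It functions as the subject of "wondered", so the gap sits immediately after word 7 ("confirmed").
Base order: Mary has argued that David confirmed that who wondered if Leila reviewed a formula after the meeting.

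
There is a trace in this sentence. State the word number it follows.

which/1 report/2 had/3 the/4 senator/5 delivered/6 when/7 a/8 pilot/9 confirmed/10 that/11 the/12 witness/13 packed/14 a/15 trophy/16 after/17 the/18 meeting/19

The displaced element is "which report" (word 2).
It functions as the direct object of "delivered", so the gap sits immediately after word 6 ("delivered").
Base order: The senator had delivered which report when a pilot confirmed that the witness packed a trophy after the meeting.

6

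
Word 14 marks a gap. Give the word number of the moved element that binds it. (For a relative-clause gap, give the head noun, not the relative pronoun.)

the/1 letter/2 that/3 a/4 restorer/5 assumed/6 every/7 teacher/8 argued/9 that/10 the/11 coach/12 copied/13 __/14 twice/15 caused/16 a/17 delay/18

The gap at 14 is the object of "copied", inside a relative clause.
The relative pronoun is "that" (word 3); it is bound by the head noun immediately before it.
Its filler is the head noun "letter", at word 2.

2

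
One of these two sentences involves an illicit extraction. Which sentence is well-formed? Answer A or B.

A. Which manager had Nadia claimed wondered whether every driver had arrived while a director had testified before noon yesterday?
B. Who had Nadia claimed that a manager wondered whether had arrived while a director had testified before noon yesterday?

A

In B, the wh-phrase is extracted from inside a wh-island (introduced by "whether"), which blocks movement.
In A, the extraction path crosses only that-complement boundaries, which are transparent.
So A is grammatical.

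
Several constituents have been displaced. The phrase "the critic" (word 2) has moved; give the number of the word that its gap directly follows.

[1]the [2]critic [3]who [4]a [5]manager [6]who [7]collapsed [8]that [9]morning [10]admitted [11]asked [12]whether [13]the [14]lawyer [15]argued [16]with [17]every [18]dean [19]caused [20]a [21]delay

The displaced element is "the critic" (word 2).
It is linked across 1 clause boundary (Ø).
It functions as the subject of "asked", so the gap sits immediately after word 10 ("admitted").
Base order: A manager who collapsed that morning admitted that the critic asked whether the lawyer argued with every dean.

10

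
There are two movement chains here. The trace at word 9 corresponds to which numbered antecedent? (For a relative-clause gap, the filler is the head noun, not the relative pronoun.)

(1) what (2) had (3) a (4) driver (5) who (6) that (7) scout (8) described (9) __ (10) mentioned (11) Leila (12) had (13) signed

4

The marked gap is inside the relative clause, the direct object of "described".
Its filler is the head noun "driver" (via "who"), at word 4.
(The other dependency links word 1 to a gap after word 13.)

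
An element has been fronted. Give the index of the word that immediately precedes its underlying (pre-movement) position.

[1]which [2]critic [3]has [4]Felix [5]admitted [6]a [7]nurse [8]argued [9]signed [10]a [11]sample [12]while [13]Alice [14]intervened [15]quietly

The displaced element is "which critic" (word 2).
It is linked across 2 clause boundaries (Ø → Ø).
It functions as the subject of "signed", so the gap sits immediately after word 8 ("argued").
Base order: Felix has admitted a nurse argued that which critic signed a sample while Alice intervened quietly.

8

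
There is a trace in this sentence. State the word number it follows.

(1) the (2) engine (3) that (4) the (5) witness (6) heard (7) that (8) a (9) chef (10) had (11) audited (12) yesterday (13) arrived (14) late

The displaced element is "the engine" (word 2).
It is linked across 1 clause boundary (that).
It functions as the direct object of "audited", so the gap sits immediately after word 11 ("audited").
Base order: The witness heard that a chef had audited the engine yesterday.

11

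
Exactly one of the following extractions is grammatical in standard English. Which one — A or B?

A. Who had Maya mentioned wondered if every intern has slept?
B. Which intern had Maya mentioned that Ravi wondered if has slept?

A

In B, the wh-phrase is extracted from inside a wh-island (introduced by "if"), which blocks movement.
In A, the extraction path crosses only that-complement boundaries, which are transparent.
So A is grammatical.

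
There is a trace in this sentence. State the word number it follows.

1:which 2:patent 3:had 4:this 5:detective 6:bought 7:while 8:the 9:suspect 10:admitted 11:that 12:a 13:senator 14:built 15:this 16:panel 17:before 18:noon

The displaced element is "which patent" (word 2).
It functions as the direct object of "bought", so the gap sits immediately after word 6 ("bought").
Base order: This detective had bought which patent while the suspect admitted that a senator built this panel before noon.

6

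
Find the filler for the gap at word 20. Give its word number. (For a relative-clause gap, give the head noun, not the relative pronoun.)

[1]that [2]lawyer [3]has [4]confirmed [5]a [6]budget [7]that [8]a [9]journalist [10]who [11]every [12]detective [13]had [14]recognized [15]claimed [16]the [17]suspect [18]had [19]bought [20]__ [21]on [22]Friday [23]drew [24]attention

The gap at 20 is the object of "bought", inside a relative clause.
The relative pronoun is "that" (word 7); it is bound by the head noun immediately before it.
Its filler is the head noun "budget", at word 6.

6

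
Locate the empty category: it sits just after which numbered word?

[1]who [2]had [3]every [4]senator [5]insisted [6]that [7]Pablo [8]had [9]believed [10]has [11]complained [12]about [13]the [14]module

The displaced element is "who" (word 1).
It is linked across 2 clause boundaries (that → Ø).
It functions as the subject of "complained", so the gap sits immediately after word 9 ("believed").
Base order: Every senator had insisted that Pablo had believed who has complained about the module.

9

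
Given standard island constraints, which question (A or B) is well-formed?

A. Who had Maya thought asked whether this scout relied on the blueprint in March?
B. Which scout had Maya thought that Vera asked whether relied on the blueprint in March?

In B, the wh-phrase is extracted from inside a wh-island (introduced by "whether"), which blocks movement.
In A, the extraction path crosses only that-complement boundaries, which are transparent.
So A is grammatical.

A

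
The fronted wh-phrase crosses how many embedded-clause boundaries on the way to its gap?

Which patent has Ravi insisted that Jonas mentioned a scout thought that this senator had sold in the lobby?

3

"which patent" is extracted from the object of "sold".
Boundaries crossed, outermost first: [that], [Ø], [that] — 3 in total.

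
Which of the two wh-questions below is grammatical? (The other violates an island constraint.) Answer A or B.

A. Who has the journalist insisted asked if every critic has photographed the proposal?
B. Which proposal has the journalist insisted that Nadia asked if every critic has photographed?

A

In B, the wh-phrase is extracted from inside a wh-island (introduced by "if"), which blocks movement.
In A, the extraction path crosses only that-complement boundaries, which are transparent.
So A is grammatical.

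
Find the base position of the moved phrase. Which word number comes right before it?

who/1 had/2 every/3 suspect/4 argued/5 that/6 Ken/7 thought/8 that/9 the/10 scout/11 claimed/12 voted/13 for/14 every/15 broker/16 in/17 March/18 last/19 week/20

12

The displaced element is "who" (word 1).
It is linked across 3 clause boundaries (that → that → Ø).
It functions as the subject of "voted", so the gap sits immediately after word 12 ("claimed").
Base order: Every suspect had argued that Ken thought that the scout claimed who voted for every broker in March last week.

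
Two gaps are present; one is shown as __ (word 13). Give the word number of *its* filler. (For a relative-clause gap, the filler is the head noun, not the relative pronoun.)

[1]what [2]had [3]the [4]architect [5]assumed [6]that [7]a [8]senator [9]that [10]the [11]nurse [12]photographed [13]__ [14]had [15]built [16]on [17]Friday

8

The marked gap is inside the relative clause, the direct object of "photographed".
Its filler is the head noun "senator" (via "that"), at word 8.
(The other dependency links word 1 to a gap after word 15.)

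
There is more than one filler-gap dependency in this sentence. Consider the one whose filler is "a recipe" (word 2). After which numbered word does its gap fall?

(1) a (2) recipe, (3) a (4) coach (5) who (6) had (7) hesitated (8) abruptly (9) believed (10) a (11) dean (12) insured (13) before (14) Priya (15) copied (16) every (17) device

12

The displaced element is "a recipe" (word 2).
It is linked across 1 clause boundary (Ø).
It functions as the direct object of "insured", so the gap sits immediately after word 12 ("insured").
Base order: A coach who had hesitated abruptly believed a dean insured a recipe before Priya copied every device.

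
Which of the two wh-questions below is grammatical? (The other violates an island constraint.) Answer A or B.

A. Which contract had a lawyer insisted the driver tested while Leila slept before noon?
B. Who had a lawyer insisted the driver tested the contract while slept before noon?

In B, the wh-phrase is extracted from inside an adjunct island (introduced by "while"), which blocks movement.
In A, the extraction path crosses only that-complement boundaries, which are transparent.
So A is grammatical.

A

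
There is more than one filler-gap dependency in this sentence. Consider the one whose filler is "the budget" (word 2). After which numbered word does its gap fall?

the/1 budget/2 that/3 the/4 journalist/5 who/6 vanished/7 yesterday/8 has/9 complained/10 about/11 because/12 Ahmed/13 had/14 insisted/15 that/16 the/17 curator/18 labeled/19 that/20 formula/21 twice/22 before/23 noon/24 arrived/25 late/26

11

The displaced element is "the budget" (word 2).
It functions as the object of the preposition "about" of "complained", so the gap sits immediately after word 11 ("about").
Base order: The journalist who vanished yesterday has complained about the budget because Ahmed had insisted that the curator labeled that formula twice before noon.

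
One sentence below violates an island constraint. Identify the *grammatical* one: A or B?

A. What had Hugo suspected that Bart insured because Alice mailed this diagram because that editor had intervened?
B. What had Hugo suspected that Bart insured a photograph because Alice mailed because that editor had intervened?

In B, the wh-phrase is extracted from inside an adjunct island (introduced by "because"), which blocks movement.
In A, the extraction path crosses only that-complement boundaries, which are transparent.
So A is grammatical.

A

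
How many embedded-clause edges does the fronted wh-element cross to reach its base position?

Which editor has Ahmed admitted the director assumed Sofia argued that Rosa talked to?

"which editor" is extracted from the PP object of "talked".
Boundaries crossed, outermost first: [Ø], [Ø], [that] — 3 in total.

3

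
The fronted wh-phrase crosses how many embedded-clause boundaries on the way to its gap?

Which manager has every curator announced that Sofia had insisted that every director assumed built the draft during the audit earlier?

3

"which manager" is extracted from the subject of "built".
Boundaries crossed, outermost first: [that], [that], [Ø] — 3 in total.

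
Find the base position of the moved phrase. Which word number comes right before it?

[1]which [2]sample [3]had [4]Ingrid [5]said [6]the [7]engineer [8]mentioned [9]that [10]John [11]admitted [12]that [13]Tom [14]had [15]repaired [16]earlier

15

The displaced element is "which sample" (word 2).
It is linked across 3 clause boundaries (Ø → that → that).
It functions as the direct object of "repaired", so the gap sits immediately after word 15 ("repaired").
Base order: Ingrid had said the engineer mentioned that John admitted that Tom had repaired which sample earlier.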